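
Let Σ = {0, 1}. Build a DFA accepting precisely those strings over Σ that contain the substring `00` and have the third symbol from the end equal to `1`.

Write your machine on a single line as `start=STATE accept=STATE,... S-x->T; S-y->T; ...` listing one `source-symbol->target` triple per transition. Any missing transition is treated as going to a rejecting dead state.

Handle the two conditions separately and then intersect. The first has 3 states tracking whether and how much of `00` has been seen; the second has 15 states tracking the last 3 symbols read. A product state is a pair (one from each), accepting exactly when both do. Equivalent product states are then merged.
          0    1  
>  S0     S1   S2 
   S1     S3   S2 
   S2     S4   S2 
   S3     S3   S5 
   S4     S6   S2 
   S5     S7   S8 
 * S6     S3   S5 
   S7     S6   S9 
   S8    S10  S11 
 * S9     S7   S8 
 * S10    S6   S9 
 * S11   S10  S11 
(> = start, * = accepting)

start=S0; accept=S6,S9,S10,S11; S0-0->S1; S0-1->S2; S1-0->S3; S1-1->S2; S2-0->S4; S2-1->S2; S3-0->S3; S3-1->S5; S4-0->S6; S4-1->S2; S5-0->S7; S5-1->S8; S6-0->S3; S6-1->S5; S7-0->S6; S7-1->S9; S8-0->S10; S8-1->S11; S9-0->S7; S9-1->S8; S10-0->S6; S10-1->S9; S11-0->S10; S11-1->S11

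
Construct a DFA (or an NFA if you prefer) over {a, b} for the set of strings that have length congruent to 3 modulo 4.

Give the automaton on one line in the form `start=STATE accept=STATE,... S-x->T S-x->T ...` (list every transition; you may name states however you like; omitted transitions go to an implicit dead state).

start=S0 accept=S3 S0-a->S1 S0-b->S1 S1-a->S2 S1-b->S2 S2-a->S3 S2-b->S3 S3-a->S0 S3-b->S0

Only the length mod 4 matters, so use a 4-cycle: from any state, every input symbol moves to the next state, wrapping S3 back to S0. Mark S3 accepting.
With 4 states:
        a   b  
>  S0   S1  S1 
   S1   S2  S2 
   S2   S3  S3 
 * S3   S0  S0 
(> = start, * = accepting)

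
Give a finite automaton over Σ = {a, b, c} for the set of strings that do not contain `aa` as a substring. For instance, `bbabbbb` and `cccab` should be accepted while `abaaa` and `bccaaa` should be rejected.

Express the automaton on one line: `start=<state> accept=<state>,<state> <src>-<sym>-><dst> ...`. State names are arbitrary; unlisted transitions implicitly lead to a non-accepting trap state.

Track partial matches of the forbidden pattern `aa`. State s2 is a dead state reached once `aa` has occurred; every other state accepts. s0 means no part of `aa` is currently matched.
With 3 states:
        a   b   c  
>* s0   s1  s0  s0 
 * s1   s2  s0  s0 
   s2   s2  s2  s2 
(> = start, * = accepting)

start=s0 accept=s0,s1 s0-a->s1 s0-b->s0 s0-c->s0 s1-a->s2 s1-b->s0 s1-c->s0 s2-a->s2 s2-b->s2 s2-c->s2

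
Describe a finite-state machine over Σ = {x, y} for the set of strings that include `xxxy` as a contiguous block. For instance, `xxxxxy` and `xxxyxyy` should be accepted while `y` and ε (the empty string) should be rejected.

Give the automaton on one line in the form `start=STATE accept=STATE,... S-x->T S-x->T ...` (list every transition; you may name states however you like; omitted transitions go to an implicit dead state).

start=s0 accept=s4 s0-x->s1 s0-y->s0 s1-x->s2 s1-y->s0 s2-x->s3 s2-y->s0 s3-x->s3 s3-y->s4 s4-x->s4 s4-y->s4

States s0..s3 record the length of the longest prefix of `xxxy` that matches the current input suffix. Reaching s4 means `xxxy` has been seen, and we stay there forever. Accept from s4.
5 states suffice.
        x   y  
>  s0   s1  s0 
   s1   s2  s0 
   s2   s3  s0 
   s3   s3  s4 
 * s4   s4  s4 
(> = start, * = accepting)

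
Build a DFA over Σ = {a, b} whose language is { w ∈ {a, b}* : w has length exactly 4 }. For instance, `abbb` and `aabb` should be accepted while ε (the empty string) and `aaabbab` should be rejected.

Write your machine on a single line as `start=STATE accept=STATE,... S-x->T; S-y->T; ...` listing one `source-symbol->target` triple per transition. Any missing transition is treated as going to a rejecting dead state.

We only need to distinguish lengths 0, 1, …, 4, and '>4'. Chain q0 → q1 → q2 → q3 → q4 → q5 on every symbol, with q5 looping. Accepting states: {q4}.
A 6-state machine:
        a   b  
>  q0   q1  q1 
   q1   q2  q2 
   q2   q3  q3 
   q3   q4  q4 
 * q4   q5  q5 
   q5   q5  q5 
(> = start, * = accepting)

start=q0; accept=q4; q0-a->q1; q0-b->q1; q1-a->q2; q1-b->q2; q2-a->q3; q2-b->q3; q3-a->q4; q3-b->q4; q4-a->q5; q4-b->q5; q5-a->q5; q5-b->q5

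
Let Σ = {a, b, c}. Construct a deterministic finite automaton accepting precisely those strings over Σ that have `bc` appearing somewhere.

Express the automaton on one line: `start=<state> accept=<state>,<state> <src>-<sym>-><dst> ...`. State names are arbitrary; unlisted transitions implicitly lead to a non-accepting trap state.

States q0..q1 record the length of the longest prefix of `bc` that matches the current input suffix. Reaching q2 means `bc` has been seen, and we stay there forever. Accept from q2.
        a   b   c  
>  q0   q0  q1  q0 
   q1   q0  q1  q2 
 * q2   q2  q2  q2 
(> = start, * = accepting)

start=q0 accept=q2 q0-a->q0 q0-b->q1 q0-c->q0 q1-a->q0 q1-b->q1 q1-c->q2 q2-a->q2 q2-b->q2 q2-c->q2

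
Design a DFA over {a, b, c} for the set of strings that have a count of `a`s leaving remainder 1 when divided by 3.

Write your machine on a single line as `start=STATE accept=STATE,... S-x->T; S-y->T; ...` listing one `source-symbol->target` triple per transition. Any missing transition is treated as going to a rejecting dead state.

Keep the running count of `a`s modulo 3: each `a` advances along the cycle q0 → q1 → q2 → q0 while other symbols loop. Accept at q1.
With 3 states:
        a   b   c  
>  q0   q1  q0  q0 
 * q1   q2  q1  q1 
   q2   q0  q2  q2 
(> = start, * = accepting)

start=q0; accept=q1; q0-a->q1; q0-b->q0; q0-c->q0; q1-a->q2; q1-b->q1; q1-c->q1; q2-a->q0; q2-b->q2; q2-c->q2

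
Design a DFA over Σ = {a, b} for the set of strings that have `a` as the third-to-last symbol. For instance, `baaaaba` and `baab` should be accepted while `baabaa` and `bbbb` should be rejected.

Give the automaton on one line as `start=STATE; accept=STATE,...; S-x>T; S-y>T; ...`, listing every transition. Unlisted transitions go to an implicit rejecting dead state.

Because acceptance depends on a position counted from the end, the machine has to buffer the most recent 3 symbols. Make each state the string of the last up-to-3 symbols read; on input `x` shift the window left and append `x`. Accept when the buffered window has length 3 and begins with `a`.
A 15-state machine:
          a    b  
>  q0     q1   q2 
   q1     q3   q4 
   q2     q5   q6 
   q3     q7   q8 
   q4     q9  q10 
   q5    q11  q12 
   q6    q13  q14 
 * q7     q7   q8 
 * q8     q9  q10 
 * q9    q11  q12 
 * q10   q13  q14 
   q11    q7   q8 
   q12    q9  q10 
   q13   q11  q12 
   q14   q13  q14 
(> = start, * = accepting)

start=q0; accept=q7,q8,q9,q10; q0-a>q1; q0-b>q2; q1-a>q3; q1-b>q4; q2-a>q5; q2-b>q6; q3-a>q7; q3-b>q8; q4-a>q9; q4-b>q10; q5-a>q11; q5-b>q12; q6-a>q13; q6-b>q14; q7-a>q7; q7-b>q8; q8-a>q9; q8-b>q10; q9-a>q11; q9-b>q12; q10-a>q13; q10-b>q14; q11-a>q7; q11-b>q8; q12-a>q9; q12-b>q10; q13-a>q11; q13-b>q12; q14-a>q13; q14-b>q14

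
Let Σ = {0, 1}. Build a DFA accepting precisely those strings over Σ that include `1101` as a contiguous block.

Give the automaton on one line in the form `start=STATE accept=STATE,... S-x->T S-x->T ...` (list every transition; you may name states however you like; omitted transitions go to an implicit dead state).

start=q0 accept=q4 q0-0->q0 q0-1->q1 q1-0->q0 q1-1->q2 q2-0->q3 q2-1->q2 q3-0->q0 q3-1->q4 q4-0->q4 q4-1->q4

States q0..q3 record the length of the longest prefix of `1101` that matches the current input suffix. Reaching q4 means `1101` has been seen, and we stay there forever. Accept from q4.
A 5-state machine:
        0   1  
>  q0   q0  q1 
   q1   q0  q2 
   q2   q3  q2 
   q3   q0  q4 
 * q4   q4  q4 
(> = start, * = accepting)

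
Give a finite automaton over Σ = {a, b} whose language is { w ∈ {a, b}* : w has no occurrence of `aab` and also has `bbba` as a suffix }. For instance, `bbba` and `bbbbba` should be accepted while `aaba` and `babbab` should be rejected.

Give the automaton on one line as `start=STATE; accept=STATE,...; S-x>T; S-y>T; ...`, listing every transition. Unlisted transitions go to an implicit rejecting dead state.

Handle the two conditions separately and then intersect. The first has 4 states tracking partial matches of the forbidden pattern `aab`; the second has 5 states tracking how much of the suffix `bbba` has currently been matched. A product state is a pair (one from each), accepting exactly when both do. Minimizing collapses redundant product states.
7 states suffice.
        a   b  
>  S0   S1  S2 
   S1   S3  S2 
   S2   S1  S4 
   S3   S3  S3 
   S4   S1  S5 
   S5   S6  S5 
 * S6   S3  S2 
(> = start, * = accepting)

start=S0; accept=S6; S0-a>S1; S0-b>S2; S1-a>S3; S1-b>S2; S2-a>S1; S2-b>S4; S3-a>S3; S3-b>S3; S4-a>S1; S4-b>S5; S5-a>S6; S5-b>S5; S6-a>S3; S6-b>S2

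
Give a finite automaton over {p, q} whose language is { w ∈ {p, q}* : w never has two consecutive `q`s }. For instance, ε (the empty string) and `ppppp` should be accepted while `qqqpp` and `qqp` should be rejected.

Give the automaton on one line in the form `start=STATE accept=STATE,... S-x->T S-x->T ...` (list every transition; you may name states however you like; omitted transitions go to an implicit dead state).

start=s0 accept=s0,s1 s0-p->s0 s0-q->s1 s1-p->s0 s1-q->s2 s2-p->s2 s2-q->s2

Track partial matches of the forbidden pattern `qq`. State s2 is a dead state reached once `qq` has occurred; every other state accepts. s0 means no part of `qq` is currently matched.
A 3-state machine:
        p   q  
>* s0   s0  s1 
 * s1   s0  s2 
   s2   s2  s2 
(> = start, * = accepting)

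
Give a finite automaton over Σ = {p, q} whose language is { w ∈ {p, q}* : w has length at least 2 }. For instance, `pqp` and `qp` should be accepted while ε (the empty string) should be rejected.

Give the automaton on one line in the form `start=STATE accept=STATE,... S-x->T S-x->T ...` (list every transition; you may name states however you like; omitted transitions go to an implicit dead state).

start=A accept=C,D A-p->B A-q->B B-p->C B-q->C C-p->D C-q->D D-p->D D-q->D

Count input length up to 3: every symbol moves from A toward D, which means 'more than 2' and absorbs. Accept from {C, D}.
A 4-state machine:
       p  q 
>  A   B  B 
   B   C  C 
 * C   D  D 
 * D   D  D 
(> = start, * = accepting)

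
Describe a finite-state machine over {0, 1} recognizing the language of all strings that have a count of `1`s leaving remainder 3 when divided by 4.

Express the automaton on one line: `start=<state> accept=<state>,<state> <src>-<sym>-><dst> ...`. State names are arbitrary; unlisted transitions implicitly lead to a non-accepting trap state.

Keep the running count of `1`s modulo 4: each `1` advances along the cycle A → B → C → D → A while other symbols loop. Accept at D.
A 4-state machine:
       0  1 
>  A   A  B 
   B   B  C 
   C   C  D 
 * D   D  A 
(> = start, * = accepting)

start=A accept=D A-0->A A-1->B B-0->B B-1->C C-0->C C-1->D D-0->D D-1->A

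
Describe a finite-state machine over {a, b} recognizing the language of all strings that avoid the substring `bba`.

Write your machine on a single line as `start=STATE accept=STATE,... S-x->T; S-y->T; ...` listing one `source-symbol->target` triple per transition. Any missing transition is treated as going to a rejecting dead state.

start=S0; accept=S0,S1,S2; S0-a->S0; S0-b->S1; S1-a->S0; S1-b->S2; S2-a->S3; S2-b->S2; S3-a->S3; S3-b->S3

This is the complement of 'contains `bba`'. Use the same substring-matching states — S0 through S3 holding how much of `bba` has just been matched — but flip the accepting set: everything except the trap S3 accepts.
        a   b  
>* S0   S0  S1 
 * S1   S0  S2 
 * S2   S3  S2 
   S3   S3  S3 
(> = start, * = accepting)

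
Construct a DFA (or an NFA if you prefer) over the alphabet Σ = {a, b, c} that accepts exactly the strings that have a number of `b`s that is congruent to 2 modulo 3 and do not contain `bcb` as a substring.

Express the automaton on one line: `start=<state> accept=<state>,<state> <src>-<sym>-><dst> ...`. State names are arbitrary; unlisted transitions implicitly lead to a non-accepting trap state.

Build one automaton per condition and run them in lockstep. One (3 states) tracks the count of `b`s modulo 3; the other (4 states) tracks partial matches of the forbidden pattern `bcb`. Each combined state is a pair, one component from each; accept when both components accept.
A 12-state machine:
          a    b    c  
>  q0     q0   q1   q0 
   q1     q2   q3   q4 
   q2     q2   q3   q2 
 * q3     q5   q6   q7 
   q4     q2   q8   q2 
 * q5     q5   q6   q5 
   q6     q0   q1   q9 
 * q7     q5  q10   q5 
   q8     q8  q10   q8 
   q9     q0  q11   q0 
   q10   q10  q11  q10 
   q11   q11   q8  q11 
(> = start, * = accepting)

start=q0 accept=q3,q5,q7 q0-a->q0 q0-b->q1 q0-c->q0 q1-a->q2 q1-b->q3 q1-c->q4 q2-a->q2 q2-b->q3 q2-c->q2 q3-a->q5 q3-b->q6 q3-c->q7 q4-a->q2 q4-b->q8 q4-c->q2 q5-a->q5 q5-b->q6 q5-c->q5 q6-a->q0 q6-b->q1 q6-c->q9 q7-a->q5 q7-b->q10 q7-c->q5 q8-a->q8 q8-b->q10 q8-c->q8 q9-a->q0 q9-b->q11 q9-c->q0 q10-a->q10 q10-b->q11 q10-c->q10 q11-a->q11 q11-b->q8 q11-c->q11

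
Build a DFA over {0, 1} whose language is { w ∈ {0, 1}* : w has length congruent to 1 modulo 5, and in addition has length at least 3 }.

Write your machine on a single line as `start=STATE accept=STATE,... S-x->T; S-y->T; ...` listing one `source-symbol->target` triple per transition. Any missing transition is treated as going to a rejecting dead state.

start=s0; accept=s6; s0-0->s1; s0-1->s1; s1-0->s2; s1-1->s2; s2-0->s3; s2-1->s3; s3-0->s4; s3-1->s4; s4-0->s5; s4-1->s5; s5-0->s6; s5-1->s6; s6-0->s2; s6-1->s2

Handle the two conditions separately and then intersect. The first has 5 states tracking the input length modulo 5; the second has 5 states tracking the input length, saturating at 4. A product state is a pair (one from each), accepting exactly when both do. Equivalent product states are then merged.
        0   1  
>  s0   s1  s1 
   s1   s2  s2 
   s2   s3  s3 
   s3   s4  s4 
   s4   s5  s5 
   s5   s6  s6 
 * s6   s2  s2 
(> = start, * = accepting)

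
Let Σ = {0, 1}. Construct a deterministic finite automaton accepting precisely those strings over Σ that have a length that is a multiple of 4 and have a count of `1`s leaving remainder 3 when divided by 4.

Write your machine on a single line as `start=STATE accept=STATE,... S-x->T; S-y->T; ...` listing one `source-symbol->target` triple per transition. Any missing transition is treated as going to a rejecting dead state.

start=s0; accept=s12; s0-0->s1; s0-1->s2; s1-0->s3; s1-1->s4; s2-0->s4; s2-1->s5; s3-0->s6; s3-1->s7; s4-0->s7; s4-1->s8; s5-0->s8; s5-1->s9; s6-0->s0; s6-1->s10; s7-0->s10; s7-1->s11; s8-0->s11; s8-1->s12; s9-0->s12; s9-1->s0; s10-0->s2; s10-1->s13; s11-0->s13; s11-1->s14; s12-0->s14; s12-1->s1; s13-0->s5; s13-1->s15; s14-0->s15; s14-1->s3; s15-0->s9; s15-1->s6

Run two small machines in parallel and take their product. The first has 4 states tracking the input length modulo 4; the second has 4 states tracking the count of `1`s modulo 4. A product state is a pair (one from each), accepting exactly when both do.
With 16 states:
          0    1  
>  s0     s1   s2 
   s1     s3   s4 
   s2     s4   s5 
   s3     s6   s7 
   s4     s7   s8 
   s5     s8   s9 
   s6     s0  s10 
   s7    s10  s11 
   s8    s11  s12 
   s9    s12   s0 
   s10    s2  s13 
   s11   s13  s14 
 * s12   s14   s1 
   s13    s5  s15 
   s14   s15   s3 
   s15    s9   s6 
(> = start, * = accepting)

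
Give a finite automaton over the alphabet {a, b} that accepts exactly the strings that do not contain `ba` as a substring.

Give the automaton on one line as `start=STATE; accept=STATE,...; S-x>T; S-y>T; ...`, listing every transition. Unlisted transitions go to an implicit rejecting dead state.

start=q0; accept=q0,q1; q0-a>q0; q0-b>q1; q1-a>q2; q1-b>q1; q2-a>q2; q2-b>q2

Track partial matches of the forbidden pattern `ba`. State q2 is a dead state reached once `ba` has occurred; every other state accepts. q0 means no part of `ba` is currently matched.
With 3 states:
        a   b  
>* q0   q0  q1 
 * q1   q2  q1 
   q2   q2  q2 
(> = start, * = accepting)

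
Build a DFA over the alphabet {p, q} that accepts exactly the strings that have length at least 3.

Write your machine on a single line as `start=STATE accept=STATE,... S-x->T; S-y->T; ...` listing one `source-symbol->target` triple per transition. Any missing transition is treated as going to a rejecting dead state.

start=A; accept=D,E; A-p->B; A-q->B; B-p->C; B-q->C; C-p->D; C-q->D; D-p->E; D-q->E; E-p->E; E-q->E

Count input length up to 4: every symbol moves from A toward E, which means 'more than 3' and absorbs. Accept from {D, E}.
       p  q 
>  A   B  B 
   B   C  C 
   C   D  D 
 * D   E  E 
 * E   E  E 
(> = start, * = accepting)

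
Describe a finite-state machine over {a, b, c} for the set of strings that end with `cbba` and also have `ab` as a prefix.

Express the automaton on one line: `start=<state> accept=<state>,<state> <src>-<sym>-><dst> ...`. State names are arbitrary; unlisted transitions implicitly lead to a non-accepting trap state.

Run two small machines in parallel and take their product. One (5 states) tracks how much of the suffix `cbba` has currently been matched; the other (4 states) tracks whether the input so far still matches the prefix `ab`. Each combined state is a pair, one component from each; accept when both components accept. Equivalent product states are then merged.
8 states suffice.
        a   b   c  
>  S0   S1  S2  S2 
   S1   S2  S3  S2 
   S2   S2  S2  S2 
   S3   S3  S3  S4 
   S4   S3  S5  S4 
   S5   S3  S6  S4 
   S6   S7  S3  S4 
 * S7   S3  S3  S4 
(> = start, * = accepting)

start=S0 accept=S7 S0-a->S1 S0-b->S2 S0-c->S2 S1-a->S2 S1-b->S3 S1-c->S2 S2-a->S2 S2-b->S2 S2-c->S2 S3-a->S3 S3-b->S3 S3-c->S4 S4-a->S3 S4-b->S5 S4-c->S4 S5-a->S3 S5-b->S6 S5-c->S4 S6-a->S7 S6-b->S3 S6-c->S4 S7-a->S3 S7-b->S3 S7-c->S4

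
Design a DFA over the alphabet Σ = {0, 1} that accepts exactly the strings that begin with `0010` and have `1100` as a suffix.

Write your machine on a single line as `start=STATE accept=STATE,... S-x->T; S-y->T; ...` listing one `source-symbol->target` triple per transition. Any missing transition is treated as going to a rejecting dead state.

start=s0; accept=s9; s0-0->s1; s0-1->s2; s1-0->s3; s1-1->s2; s2-0->s2; s2-1->s2; s3-0->s2; s3-1->s4; s4-0->s5; s4-1->s2; s5-0->s5; s5-1->s6; s6-0->s5; s6-1->s7; s7-0->s8; s7-1->s7; s8-0->s9; s8-1->s6; s9-0->s5; s9-1->s6

Handle the two conditions separately and then intersect. The first has 6 states tracking whether the input so far still matches the prefix `0010`; the second has 5 states tracking how much of the suffix `1100` has currently been matched. A product state is a pair (one from each), accepting exactly when both do. Equivalent product states are then merged.
        0   1  
>  s0   s1  s2 
   s1   s3  s2 
   s2   s2  s2 
   s3   s2  s4 
   s4   s5  s2 
   s5   s5  s6 
   s6   s5  s7 
   s7   s8  s7 
   s8   s9  s6 
 * s9   s5  s6 
(> = start, * = accepting)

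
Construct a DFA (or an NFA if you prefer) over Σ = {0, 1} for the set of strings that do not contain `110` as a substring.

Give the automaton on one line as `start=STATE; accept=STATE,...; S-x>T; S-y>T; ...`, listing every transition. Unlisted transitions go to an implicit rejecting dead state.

This is the complement of 'contains `110`'. Use the same substring-matching states — A through D holding how much of `110` has just been matched — but flip the accepting set: everything except the trap D accepts.
       0  1 
>* A   A  B 
 * B   A  C 
 * C   D  C 
   D   D  D 
(> = start, * = accepting)

start=A; accept=A,B,C; A-0>A; A-1>B; B-0>A; B-1>C; C-0>D; C-1>C; D-0>D; D-1>D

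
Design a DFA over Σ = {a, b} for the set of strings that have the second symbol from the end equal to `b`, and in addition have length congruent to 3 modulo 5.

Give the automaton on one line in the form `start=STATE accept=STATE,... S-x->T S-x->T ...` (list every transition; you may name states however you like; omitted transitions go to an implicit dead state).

Build one automaton per condition and run them in lockstep. One (7 states) tracks the last 2 symbols read; the other (5 states) tracks the input length modulo 5. Each combined state is a pair, one component from each; accept when both components accept. Equivalent product states are then merged.
7 states suffice.
        a   b  
>  q0   q1  q1 
   q1   q2  q3 
   q2   q4  q4 
   q3   q5  q5 
   q4   q6  q6 
 * q5   q6  q6 
   q6   q0  q0 
(> = start, * = accepting)

start=q0 accept=q5 q0-a->q1 q0-b->q1 q1-a->q2 q1-b->q3 q2-a->q4 q2-b->q4 q3-a->q5 q3-b->q5 q4-a->q6 q4-b->q6 q5-a->q6 q5-b->q6 q6-a->q0 q6-b->q0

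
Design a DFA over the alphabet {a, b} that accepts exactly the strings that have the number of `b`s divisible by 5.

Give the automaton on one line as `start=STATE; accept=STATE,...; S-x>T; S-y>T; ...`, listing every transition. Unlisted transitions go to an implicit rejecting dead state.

start=q0; accept=q0; q0-a>q0; q0-b>q1; q1-a>q1; q1-b>q2; q2-a>q2; q2-b>q3; q3-a>q3; q3-b>q4; q4-a>q4; q4-b>q0

Keep the running count of `b`s modulo 5: each `b` advances along the cycle q0 → q1 → q2 → q3 → q4 → q0 while other symbols loop. Accept at q0.
5 states suffice.
        a   b  
>* q0   q0  q1 
   q1   q1  q2 
   q2   q2  q3 
   q3   q3  q4 
   q4   q4  q0 
(> = start, * = accepting)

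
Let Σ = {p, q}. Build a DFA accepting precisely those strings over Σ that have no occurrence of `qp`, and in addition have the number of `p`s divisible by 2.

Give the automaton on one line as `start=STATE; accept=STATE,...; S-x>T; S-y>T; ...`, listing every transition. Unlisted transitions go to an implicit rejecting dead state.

start=s0; accept=s0,s2; s0-p>s1; s0-q>s2; s1-p>s0; s1-q>s3; s2-p>s4; s2-q>s2; s3-p>s5; s3-q>s3; s4-p>s5; s4-q>s4; s5-p>s4; s5-q>s5

Handle the two conditions separately and then intersect. The first has 3 states tracking partial matches of the forbidden pattern `qp`; the second has 2 states tracking the count of `p`s modulo 2. A product state is a pair (one from each), accepting exactly when both do.
        p   q  
>* s0   s1  s2 
   s1   s0  s3 
 * s2   s4  s2 
   s3   s5  s3 
   s4   s5  s4 
   s5   s4  s5 
(> = start, * = accepting)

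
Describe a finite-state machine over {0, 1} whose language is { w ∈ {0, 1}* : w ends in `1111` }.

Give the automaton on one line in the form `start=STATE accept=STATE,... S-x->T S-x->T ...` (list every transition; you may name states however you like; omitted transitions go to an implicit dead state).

Remember how much of `1111` the current input suffix matches. State q0 means no match yet; q1 means the last symbol is `1`; q2 means the last 2 symbols are `11`; q3 means the last 3 symbols are `111`; q4 means the last 4 symbols are `1111`. Only q4 accepts. On a mismatch, fall back to the longest proper suffix that is still a prefix of `1111`.
        0   1  
>  q0   q0  q1 
   q1   q0  q2 
   q2   q0  q3 
   q3   q0  q4 
 * q4   q0  q4 
(> = start, * = accepting)

start=q0 accept=q4 q0-0->q0 q0-1->q1 q1-0->q0 q1-1->q2 q2-0->q0 q2-1->q3 q3-0->q0 q3-1->q4 q4-0->q0 q4-1->q4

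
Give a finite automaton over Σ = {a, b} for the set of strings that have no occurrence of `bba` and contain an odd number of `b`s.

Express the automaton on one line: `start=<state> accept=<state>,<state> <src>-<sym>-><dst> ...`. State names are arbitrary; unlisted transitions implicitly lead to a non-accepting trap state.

start=S0 accept=S1,S2,S6 S0-a->S0 S0-b->S1 S1-a->S2 S1-b->S3 S2-a->S2 S2-b->S4 S3-a->S5 S3-b->S6 S4-a->S0 S4-b->S6 S5-a->S5 S5-b->S7 S6-a->S7 S6-b->S3 S7-a->S7 S7-b->S5

Build one automaton per condition and run them in lockstep. The first has 4 states tracking partial matches of the forbidden pattern `bba`; the second has 2 states tracking the count of `b`s modulo 2. A product state is a pair (one from each), accepting exactly when both do.
8 states suffice.
        a   b  
>  S0   S0  S1 
 * S1   S2  S3 
 * S2   S2  S4 
   S3   S5  S6 
   S4   S0  S6 
   S5   S5  S7 
 * S6   S7  S3 
   S7   S7  S5 
(> = start, * = accepting)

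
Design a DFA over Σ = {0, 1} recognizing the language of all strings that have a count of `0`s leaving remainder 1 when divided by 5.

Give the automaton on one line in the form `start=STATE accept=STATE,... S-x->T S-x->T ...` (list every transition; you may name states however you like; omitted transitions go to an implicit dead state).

Keep the running count of `0`s modulo 5: each `0` advances along the cycle s0 → s1 → s2 → s3 → s4 → s0 while other symbols loop. Accept at s1.
        0   1  
>  s0   s1  s0 
 * s1   s2  s1 
   s2   s3  s2 
   s3   s4  s3 
   s4   s0  s4 
(> = start, * = accepting)

start=s0 accept=s1 s0-0->s1 s0-1->s0 s1-0->s2 s1-1->s1 s2-0->s3 s2-1->s2 s3-0->s4 s3-1->s3 s4-0->s0 s4-1->s4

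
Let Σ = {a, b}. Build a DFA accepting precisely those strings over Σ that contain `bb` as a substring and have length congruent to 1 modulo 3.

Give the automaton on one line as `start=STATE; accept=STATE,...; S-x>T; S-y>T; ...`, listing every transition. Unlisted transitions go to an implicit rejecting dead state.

Run two small machines in parallel and take their product. The first has 3 states tracking whether and how much of `bb` has been seen; the second has 3 states tracking the input length modulo 3. A product state is a pair (one from each), accepting exactly when both do.
9 states suffice.
        a   b  
>  q0   q1  q2 
   q1   q3  q4 
   q2   q3  q5 
   q3   q0  q6 
   q4   q0  q7 
   q5   q7  q7 
   q6   q1  q8 
   q7   q8  q8 
 * q8   q5  q5 
(> = start, * = accepting)

start=q0; accept=q8; q0-a>q1; q0-b>q2; q1-a>q3; q1-b>q4; q2-a>q3; q2-b>q5; q3-a>q0; q3-b>q6; q4-a>q0; q4-b>q7; q5-a>q7; q5-b>q7; q6-a>q1; q6-b>q8; q7-a>q8; q7-b>q8; q8-a>q5; q8-b>q5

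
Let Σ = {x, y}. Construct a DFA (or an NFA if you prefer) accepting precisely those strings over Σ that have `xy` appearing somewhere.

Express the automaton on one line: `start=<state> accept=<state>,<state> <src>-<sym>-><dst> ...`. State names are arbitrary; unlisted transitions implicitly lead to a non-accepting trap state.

States S0..S1 record the length of the longest prefix of `xy` that matches the current input suffix. Reaching S2 means `xy` has been seen, and we stay there forever. Accept from S2.
3 states suffice.
        x   y  
>  S0   S1  S0 
   S1   S1  S2 
 * S2   S2  S2 
(> = start, * = accepting)

start=S0 accept=S2 S0-x->S1 S0-y->S0 S1-x->S1 S1-y->S2 S2-x->S2 S2-y->S2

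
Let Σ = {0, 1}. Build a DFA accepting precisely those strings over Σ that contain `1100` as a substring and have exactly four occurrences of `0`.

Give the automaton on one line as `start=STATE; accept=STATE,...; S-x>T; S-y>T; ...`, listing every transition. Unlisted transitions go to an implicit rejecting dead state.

start=q0; accept=q15; q0-0>q1; q0-1>q2; q1-0>q3; q1-1>q4; q2-0>q1; q2-1>q5; q3-0>q6; q3-1>q7; q4-0>q3; q4-1>q8; q5-0>q9; q5-1>q5; q6-0>q6; q6-1>q6; q7-0>q6; q7-1>q10; q8-0>q11; q8-1>q8; q9-0>q12; q9-1>q4; q10-0>q13; q10-1>q10; q11-0>q14; q11-1>q7; q12-0>q14; q12-1>q12; q13-0>q15; q13-1>q6; q14-0>q15; q14-1>q14; q15-0>q6; q15-1>q15

Run two small machines in parallel and take their product. The first has 5 states tracking whether and how much of `1100` has been seen; the second has 6 states tracking the count of `0`s, saturating at 5. A product state is a pair (one from each), accepting exactly when both do. Minimizing collapses redundant product states.
16 states suffice.
          0    1  
>  q0     q1   q2 
   q1     q3   q4 
   q2     q1   q5 
   q3     q6   q7 
   q4     q3   q8 
   q5     q9   q5 
   q6     q6   q6 
   q7     q6  q10 
   q8    q11   q8 
   q9    q12   q4 
   q10   q13  q10 
   q11   q14   q7 
   q12   q14  q12 
   q13   q15   q6 
   q14   q15  q14 
 * q15    q6  q15 
(> = start, * = accepting)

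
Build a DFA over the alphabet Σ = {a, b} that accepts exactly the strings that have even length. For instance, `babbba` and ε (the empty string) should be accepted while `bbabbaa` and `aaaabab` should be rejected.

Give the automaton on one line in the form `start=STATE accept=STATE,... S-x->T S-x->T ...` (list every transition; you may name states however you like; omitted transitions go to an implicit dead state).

start=S0 accept=S0 S0-a->S1 S0-b->S1 S1-a->S0 S1-b->S0

Only the length mod 2 matters, so use a 2-cycle: from any state, every input symbol moves to the next state, wrapping S1 back to S0. Mark S0 accepting.
A 2-state machine:
        a   b  
>* S0   S1  S1 
   S1   S0  S0 
(> = start, * = accepting)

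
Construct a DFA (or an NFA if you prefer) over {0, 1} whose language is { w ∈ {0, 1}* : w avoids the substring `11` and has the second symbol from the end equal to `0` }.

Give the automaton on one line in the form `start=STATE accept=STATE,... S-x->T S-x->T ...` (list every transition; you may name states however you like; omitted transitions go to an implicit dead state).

start=S0 accept=S3,S4 S0-0->S1 S0-1->S2 S1-0->S3 S1-1->S4 S2-0->S1 S2-1->S5 S3-0->S3 S3-1->S4 S4-0->S1 S4-1->S5 S5-0->S5 S5-1->S5

Build one automaton per condition and run them in lockstep. The first has 3 states tracking partial matches of the forbidden pattern `11`; the second has 7 states tracking the last 2 symbols read. A product state is a pair (one from each), accepting exactly when both do. After merging equivalent states the machine shrinks.
        0   1  
>  S0   S1  S2 
   S1   S3  S4 
   S2   S1  S5 
 * S3   S3  S4 
 * S4   S1  S5 
   S5   S5  S5 
(> = start, * = accepting)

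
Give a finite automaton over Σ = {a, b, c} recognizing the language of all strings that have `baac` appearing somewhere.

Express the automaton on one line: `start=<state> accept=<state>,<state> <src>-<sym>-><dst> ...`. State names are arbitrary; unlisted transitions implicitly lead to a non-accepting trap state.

Track how much of `baac` has been matched so far: state S0 is no progress, S4 is the absorbing accept state reached once `baac` has occurred. Intermediate states record partial matches; on a mismatch, fall back to the longest reusable overlap.
A 5-state machine:
        a   b   c  
>  S0   S0  S1  S0 
   S1   S2  S1  S0 
   S2   S3  S1  S0 
   S3   S0  S1  S4 
 * S4   S4  S4  S4 
(> = start, * = accepting)

start=S0 accept=S4 S0-a->S0 S0-b->S1 S0-c->S0 S1-a->S2 S1-b->S1 S1-c->S0 S2-a->S3 S2-b->S1 S2-c->S0 S3-a->S0 S3-b->S1 S3-c->S4 S4-a->S4 S4-b->S4 S4-c->S4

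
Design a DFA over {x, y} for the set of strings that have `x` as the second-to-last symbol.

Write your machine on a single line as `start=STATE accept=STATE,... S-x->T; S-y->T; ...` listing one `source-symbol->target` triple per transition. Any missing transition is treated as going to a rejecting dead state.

start=s0; accept=s3,s4; s0-x->s1; s0-y->s2; s1-x->s3; s1-y->s4; s2-x->s5; s2-y->s6; s3-x->s3; s3-y->s4; s4-x->s5; s4-y->s6; s5-x->s3; s5-y->s4; s6-x->s5; s6-y->s6

A DFA must remember the last 2 symbols (since which symbol is second-to-last isn't known until the input ends). Use one state per possible window of the last ≤2 symbols; accept from those whose window starts with `x`.
        x   y  
>  s0   s1  s2 
   s1   s3  s4 
   s2   s5  s6 
 * s3   s3  s4 
 * s4   s5  s6 
   s5   s3  s4 
   s6   s5  s6 
(> = start, * = accepting)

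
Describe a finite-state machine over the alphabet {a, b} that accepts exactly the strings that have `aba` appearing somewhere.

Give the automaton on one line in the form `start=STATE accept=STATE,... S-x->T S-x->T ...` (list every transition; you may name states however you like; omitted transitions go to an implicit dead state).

Track how much of `aba` has been matched so far: state q0 is no progress, q3 is the absorbing accept state reached once `aba` has occurred. Intermediate states record partial matches; on a mismatch, fall back to the longest reusable overlap.
A 4-state machine:
        a   b  
>  q0   q1  q0 
   q1   q1  q2 
   q2   q3  q0 
 * q3   q3  q3 
(> = start, * = accepting)

start=q0 accept=q3 q0-a->q1 q0-b->q0 q1-a->q1 q1-b->q2 q2-a->q3 q2-b->q0 q3-a->q3 q3-b->q3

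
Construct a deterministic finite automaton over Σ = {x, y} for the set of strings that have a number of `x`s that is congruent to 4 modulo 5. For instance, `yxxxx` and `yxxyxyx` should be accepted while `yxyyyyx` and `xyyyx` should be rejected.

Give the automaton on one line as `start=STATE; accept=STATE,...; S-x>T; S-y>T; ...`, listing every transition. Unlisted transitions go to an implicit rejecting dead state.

Keep the running count of `x`s modulo 5: each `x` advances along the cycle A → B → C → D → E → A while other symbols loop. Accept at E.
With 5 states:
       x  y 
>  A   B  A 
   B   C  B 
   C   D  C 
   D   E  D 
 * E   A  E 
(> = start, * = accepting)

start=A; accept=E; A-x>B; A-y>A; B-x>C; B-y>B; C-x>D; C-y>C; D-x>E; D-y>D; E-x>A; E-y>E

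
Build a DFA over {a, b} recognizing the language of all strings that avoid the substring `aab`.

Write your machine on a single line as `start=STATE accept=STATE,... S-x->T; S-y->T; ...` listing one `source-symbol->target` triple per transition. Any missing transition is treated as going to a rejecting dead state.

start=q0; accept=q0,q1,q2; q0-a->q1; q0-b->q0; q1-a->q2; q1-b->q0; q2-a->q2; q2-b->q3; q3-a->q3; q3-b->q3

This is the complement of 'contains `aab`'. Use the same substring-matching states — q0 through q3 holding how much of `aab` has just been matched — but flip the accepting set: everything except the trap q3 accepts.
4 states suffice.
        a   b  
>* q0   q1  q0 
 * q1   q2  q0 
 * q2   q2  q3 
   q3   q3  q3 
(> = start, * = accepting)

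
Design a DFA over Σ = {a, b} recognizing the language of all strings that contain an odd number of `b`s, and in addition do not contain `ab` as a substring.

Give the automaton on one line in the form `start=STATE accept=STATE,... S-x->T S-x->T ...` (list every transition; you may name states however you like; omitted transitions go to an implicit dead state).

start=s0 accept=s2,s4 s0-a->s1 s0-b->s2 s1-a->s1 s1-b->s3 s2-a->s4 s2-b->s0 s3-a->s3 s3-b->s5 s4-a->s4 s4-b->s5 s5-a->s5 s5-b->s3

Build one automaton per condition and run them in lockstep. The first has 2 states tracking the count of `b`s modulo 2; the second has 3 states tracking partial matches of the forbidden pattern `ab`. A product state is a pair (one from each), accepting exactly when both do.
A 6-state machine:
        a   b  
>  s0   s1  s2 
   s1   s1  s3 
 * s2   s4  s0 
   s3   s3  s5 
 * s4   s4  s5 
   s5   s5  s3 
(> = start, * = accepting)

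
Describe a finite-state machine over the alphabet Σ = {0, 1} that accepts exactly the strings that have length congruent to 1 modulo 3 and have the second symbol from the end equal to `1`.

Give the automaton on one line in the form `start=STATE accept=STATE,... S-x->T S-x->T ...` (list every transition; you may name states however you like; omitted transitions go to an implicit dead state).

start=A accept=E A-0->B A-1->B B-0->C B-1->C C-0->A C-1->D D-0->E D-1->E E-0->C E-1->C

Run two small machines in parallel and take their product. The first has 3 states tracking the input length modulo 3; the second has 7 states tracking the last 2 symbols read. A product state is a pair (one from each), accepting exactly when both do. Equivalent product states are then merged.
       0  1 
>  A   B  B 
   B   C  C 
   C   A  D 
   D   E  E 
 * E   C  C 
(> = start, * = accepting)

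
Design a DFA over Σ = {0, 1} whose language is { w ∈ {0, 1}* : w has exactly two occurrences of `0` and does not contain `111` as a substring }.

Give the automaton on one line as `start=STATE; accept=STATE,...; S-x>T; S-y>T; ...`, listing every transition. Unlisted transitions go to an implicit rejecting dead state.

start=q0; accept=q3,q7,q11; q0-0>q1; q0-1>q2; q1-0>q3; q1-1>q4; q2-0>q1; q2-1>q5; q3-0>q6; q3-1>q7; q4-0>q3; q4-1>q8; q5-0>q1; q5-1>q9; q6-0>q6; q6-1>q10; q7-0>q6; q7-1>q11; q8-0>q3; q8-1>q12; q9-0>q12; q9-1>q9; q10-0>q6; q10-1>q13; q11-0>q6; q11-1>q14; q12-0>q14; q12-1>q12; q13-0>q6; q13-1>q15; q14-0>q15; q14-1>q14; q15-0>q15; q15-1>q15

Run two small machines in parallel and take their product. One (4 states) tracks the count of `0`s, saturating at 3; the other (4 states) tracks partial matches of the forbidden pattern `111`. Each combined state is a pair, one component from each; accept when both components accept.
With 16 states:
          0    1  
>  q0     q1   q2 
   q1     q3   q4 
   q2     q1   q5 
 * q3     q6   q7 
   q4     q3   q8 
   q5     q1   q9 
   q6     q6  q10 
 * q7     q6  q11 
   q8     q3  q12 
   q9    q12   q9 
   q10    q6  q13 
 * q11    q6  q14 
   q12   q14  q12 
   q13    q6  q15 
   q14   q15  q14 
   q15   q15  q15 
(> = start, * = accepting)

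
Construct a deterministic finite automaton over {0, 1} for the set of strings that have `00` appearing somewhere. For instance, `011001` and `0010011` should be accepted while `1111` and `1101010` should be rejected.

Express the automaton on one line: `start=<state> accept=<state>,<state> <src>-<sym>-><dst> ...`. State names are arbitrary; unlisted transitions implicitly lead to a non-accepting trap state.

Track how much of `00` has been matched so far: state q0 is no progress, q2 is the absorbing accept state reached once `00` has occurred. Intermediate states record partial matches; on a mismatch, fall back to the longest reusable overlap.
A 3-state machine:
        0   1  
>  q0   q1  q0 
   q1   q2  q0 
 * q2   q2  q2 
(> = start, * = accepting)

start=q0 accept=q2 q0-0->q1 q0-1->q0 q1-0->q2 q1-1->q0 q2-0->q2 q2-1->q2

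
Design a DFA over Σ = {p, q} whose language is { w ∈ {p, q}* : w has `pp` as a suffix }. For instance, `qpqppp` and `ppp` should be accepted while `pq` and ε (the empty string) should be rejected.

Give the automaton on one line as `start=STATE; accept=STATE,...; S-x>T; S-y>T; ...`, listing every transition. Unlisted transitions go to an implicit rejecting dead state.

Remember how much of `pp` the current input suffix matches. State s0 means no match yet; s1 means the last symbol is `p`; s2 means the last 2 symbols are `pp`. Only s2 accepts. On a mismatch, fall back to the longest proper suffix that is still a prefix of `pp`.
        p   q  
>  s0   s1  s0 
   s1   s2  s0 
 * s2   s2  s0 
(> = start, * = accepting)

start=s0; accept=s2; s0-p>s1; s0-q>s0; s1-p>s2; s1-q>s0; s2-p>s2; s2-q>s0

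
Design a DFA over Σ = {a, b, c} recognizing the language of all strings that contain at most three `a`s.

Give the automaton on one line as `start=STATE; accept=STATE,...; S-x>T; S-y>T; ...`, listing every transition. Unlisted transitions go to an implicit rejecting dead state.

Count `a`s, saturating at 4: states s0 through s3 mean 0 through 3 `a`s seen; s4 means more than 3. Each `a` increments (capped at s4); other symbols loop. Accept from {s0, s1, s2, s3}.
A 5-state machine:
        a   b   c  
>* s0   s1  s0  s0 
 * s1   s2  s1  s1 
 * s2   s3  s2  s2 
 * s3   s4  s3  s3 
   s4   s4  s4  s4 
(> = start, * = accepting)

start=s0; accept=s0,s1,s2,s3; s0-a>s1; s0-b>s0; s0-c>s0; s1-a>s2; s1-b>s1; s1-c>s1; s2-a>s3; s2-b>s2; s2-c>s2; s3-a>s4; s3-b>s3; s3-c>s3; s4-a>s4; s4-b>s4; s4-c>s4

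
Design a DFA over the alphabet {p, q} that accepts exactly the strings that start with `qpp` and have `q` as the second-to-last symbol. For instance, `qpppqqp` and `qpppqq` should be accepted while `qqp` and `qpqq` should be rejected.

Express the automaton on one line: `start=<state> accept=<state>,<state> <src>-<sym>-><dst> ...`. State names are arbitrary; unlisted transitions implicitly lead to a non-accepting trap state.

start=s0 accept=s6,s7 s0-p->s1 s0-q->s2 s1-p->s1 s1-q->s1 s2-p->s3 s2-q->s1 s3-p->s4 s3-q->s1 s4-p->s4 s4-q->s5 s5-p->s6 s5-q->s7 s6-p->s4 s6-q->s5 s7-p->s6 s7-q->s7

Run two small machines in parallel and take their product. One (5 states) tracks whether the input so far still matches the prefix `qpp`; the other (7 states) tracks the last 2 symbols read. Each combined state is a pair, one component from each; accept when both components accept. Minimizing collapses redundant product states.
An 8-state machine:
        p   q  
>  s0   s1  s2 
   s1   s1  s1 
   s2   s3  s1 
   s3   s4  s1 
   s4   s4  s5 
   s5   s6  s7 
 * s6   s4  s5 
 * s7   s6  s7 
(> = start, * = accepting)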